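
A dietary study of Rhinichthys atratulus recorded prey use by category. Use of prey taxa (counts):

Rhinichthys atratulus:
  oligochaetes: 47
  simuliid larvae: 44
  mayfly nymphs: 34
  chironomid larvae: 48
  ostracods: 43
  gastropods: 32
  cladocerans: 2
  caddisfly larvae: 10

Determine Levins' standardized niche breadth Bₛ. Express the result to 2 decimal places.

0.77

Proportions for Rhinichthys atratulus (n=260): 47/260=0.1808, 44/260=0.1692, 34/260=0.1308, 48/260=0.1846, 43/260=0.1654, 32/260=0.1231, 2/260=0.0077, 10/260=0.0385
Σpᵢ² = 0.1808² + 0.1692² + 0.1308² + 0.1846² + 0.1654² + 0.1231² + 0.0077² + 0.0385² = 0.032689 + 0.028629 + 0.017109 + 0.034077 + 0.027357 + 0.015154 + 0.000059 + 0.001482 = 0.156556
B = 1 / 0.156556 = 6.3875
Bₛ = (B − 1)/(n − 1) = (6.3875 − 1)/(8 − 1) = 5.3875/7 = 0.7696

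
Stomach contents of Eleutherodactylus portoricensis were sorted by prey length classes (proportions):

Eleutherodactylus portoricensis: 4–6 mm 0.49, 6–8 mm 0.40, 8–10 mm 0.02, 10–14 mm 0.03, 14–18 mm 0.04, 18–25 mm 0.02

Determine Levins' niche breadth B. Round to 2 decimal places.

Σpᵢ² = 0.49² + 0.40² + 0.02² + 0.03² + 0.04² + 0.02² = 0.2401 + 0.1600 + 0.0004 + 0.0009 + 0.0016 + 0.0004 = 0.4034
B = 1 / 0.4034 = 2.4789

2.48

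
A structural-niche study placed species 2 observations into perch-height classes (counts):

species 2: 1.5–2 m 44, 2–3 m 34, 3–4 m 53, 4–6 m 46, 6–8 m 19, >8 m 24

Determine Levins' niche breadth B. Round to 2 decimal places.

Proportions for species 2 (n=220): 44/220=0.2000, 34/220=0.1545, 53/220=0.2409, 46/220=0.2091, 19/220=0.0864, 24/220=0.1091
Σpᵢ² = 0.2000² + 0.1545² + 0.2409² + 0.2091² + 0.0864² + 0.1091² = 0.040000 + 0.023870 + 0.058033 + 0.043723 + 0.007465 + 0.011903 = 0.184994
B = 1 / 0.184994 = 5.4056

5.41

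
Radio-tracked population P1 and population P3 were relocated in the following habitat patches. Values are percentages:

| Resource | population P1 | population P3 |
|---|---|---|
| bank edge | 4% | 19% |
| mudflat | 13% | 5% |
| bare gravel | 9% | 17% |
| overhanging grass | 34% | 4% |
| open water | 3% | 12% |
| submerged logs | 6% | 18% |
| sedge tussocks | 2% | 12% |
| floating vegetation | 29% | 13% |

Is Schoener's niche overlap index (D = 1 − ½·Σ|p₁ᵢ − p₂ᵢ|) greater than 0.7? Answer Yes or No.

Convert percentages to proportions (divide by 100).
Σ|p₁ᵢ − p₂ᵢ| = 0.15 + 0.08 + 0.08 + 0.30 + 0.09 + 0.12 + 0.10 + 0.16 = 1.08
D = 1 − ½ × 1.08 = 1 − 0.540 = 0.4600
D = 0.4600 < 0.7 → No.

No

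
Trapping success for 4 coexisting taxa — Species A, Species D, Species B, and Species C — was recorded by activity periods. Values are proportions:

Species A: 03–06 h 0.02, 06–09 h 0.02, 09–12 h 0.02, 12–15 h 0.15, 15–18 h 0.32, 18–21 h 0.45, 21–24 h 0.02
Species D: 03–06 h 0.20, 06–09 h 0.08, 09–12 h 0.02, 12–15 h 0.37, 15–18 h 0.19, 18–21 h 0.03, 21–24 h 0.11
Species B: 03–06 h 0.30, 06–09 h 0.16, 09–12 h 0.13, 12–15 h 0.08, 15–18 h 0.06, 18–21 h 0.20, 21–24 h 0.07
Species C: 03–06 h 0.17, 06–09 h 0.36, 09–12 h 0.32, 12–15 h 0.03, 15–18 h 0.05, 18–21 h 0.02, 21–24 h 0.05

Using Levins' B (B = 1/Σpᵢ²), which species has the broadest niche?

Species B

Σp_Aᵢ² = 0.02² + 0.02² + 0.02² + 0.15² + 0.32² + 0.45² + 0.02² = 0.0004 + 0.0004 + 0.0004 + 0.0225 + 0.1024 + 0.2025 + 0.0004 = 0.3290
B_A = 1 / 0.3290 = 3.0395
Σp_Dᵢ² = 0.20² + 0.08² + 0.02² + 0.37² + 0.19² + 0.03² + 0.11² = 0.0400 + 0.0064 + 0.0004 + 0.1369 + 0.0361 + 0.0009 + 0.0121 = 0.2328
B_D = 1 / 0.2328 = 4.2955
Σp_Bᵢ² = 0.30² + 0.16² + 0.13² + 0.08² + 0.06² + 0.20² + 0.07² = 0.0900 + 0.0256 + 0.0169 + 0.0064 + 0.0036 + 0.0400 + 0.0049 = 0.1874
B_B = 1 / 0.1874 = 5.3362
Σp_Cᵢ² = 0.17² + 0.36² + 0.32² + 0.03² + 0.05² + 0.02² + 0.05² = 0.0289 + 0.1296 + 0.1024 + 0.0009 + 0.0025 + 0.0004 + 0.0025 = 0.2672
B_C = 1 / 0.2672 = 3.7425
Highest B → broadest niche (most generalist): Species B (B = 5.34).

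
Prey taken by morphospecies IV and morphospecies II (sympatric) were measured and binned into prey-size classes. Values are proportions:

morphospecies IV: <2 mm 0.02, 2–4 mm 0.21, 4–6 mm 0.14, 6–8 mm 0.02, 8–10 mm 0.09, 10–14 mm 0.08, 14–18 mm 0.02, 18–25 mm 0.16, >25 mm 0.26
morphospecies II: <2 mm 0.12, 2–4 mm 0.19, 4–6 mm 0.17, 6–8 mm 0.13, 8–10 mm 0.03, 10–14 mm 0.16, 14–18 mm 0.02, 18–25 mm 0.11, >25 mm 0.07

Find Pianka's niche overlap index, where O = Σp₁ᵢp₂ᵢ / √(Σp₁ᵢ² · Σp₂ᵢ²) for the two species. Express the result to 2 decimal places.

Σ p₁ᵢp₂ᵢ = 0.0024 + 0.0399 + 0.0238 + 0.0026 + 0.0027 + 0.0128 + 0.0004 + 0.0176 + 0.0182 = 0.1204
Σp_1ᵢ² = 0.02² + 0.21² + 0.14² + 0.02² + 0.09² + 0.08² + 0.02² + 0.16² + 0.26² = 0.0004 + 0.0441 + 0.0196 + 0.0004 + 0.0081 + 0.0064 + 0.0004 + 0.0256 + 0.0676 = 0.1726
Σp_2ᵢ² = 0.12² + 0.19² + 0.17² + 0.13² + 0.03² + 0.16² + 0.02² + 0.11² + 0.07² = 0.0144 + 0.0361 + 0.0289 + 0.0169 + 0.0009 + 0.0256 + 0.0004 + 0.0121 + 0.0049 = 0.1402
O = 0.1204 / √(0.1726 × 0.1402) = 0.1204 / 0.15556 = 0.7740

0.77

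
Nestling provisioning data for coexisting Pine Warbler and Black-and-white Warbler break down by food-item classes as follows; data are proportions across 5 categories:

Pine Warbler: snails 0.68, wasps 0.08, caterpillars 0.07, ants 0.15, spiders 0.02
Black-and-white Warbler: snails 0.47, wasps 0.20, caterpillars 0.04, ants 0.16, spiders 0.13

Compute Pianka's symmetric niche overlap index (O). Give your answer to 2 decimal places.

0.94

Σ p₁ᵢp₂ᵢ = 0.3196 + 0.0160 + 0.0028 + 0.0240 + 0.0026 = 0.3650
Σp_1ᵢ² = 0.68² + 0.08² + 0.07² + 0.15² + 0.02² = 0.4624 + 0.0064 + 0.0049 + 0.0225 + 0.0004 = 0.4966
Σp_2ᵢ² = 0.47² + 0.20² + 0.04² + 0.16² + 0.13² = 0.2209 + 0.0400 + 0.0016 + 0.0256 + 0.0169 = 0.3050
O = 0.3650 / √(0.4966 × 0.3050) = 0.3650 / 0.38918 = 0.9379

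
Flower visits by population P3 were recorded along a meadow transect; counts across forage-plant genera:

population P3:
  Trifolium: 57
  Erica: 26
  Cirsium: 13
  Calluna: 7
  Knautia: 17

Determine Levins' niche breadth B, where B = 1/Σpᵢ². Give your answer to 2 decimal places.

Proportions for population P3 (n=120): 57/120=0.4750, 26/120=0.2167, 13/120=0.1083, 7/120=0.0583, 17/120=0.1417
Σpᵢ² = 0.4750² + 0.2167² + 0.1083² + 0.0583² + 0.1417² = 0.225625 + 0.046959 + 0.011729 + 0.003399 + 0.020079 = 0.307791
B = 1 / 0.307791 = 3.2490

3.25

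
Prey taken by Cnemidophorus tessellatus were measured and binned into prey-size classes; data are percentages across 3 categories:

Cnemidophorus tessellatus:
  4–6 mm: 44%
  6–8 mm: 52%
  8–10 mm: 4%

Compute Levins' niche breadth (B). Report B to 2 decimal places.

Convert percentages to proportions (divide by 100).
Σpᵢ² = 0.44² + 0.52² + 0.04² = 0.1936 + 0.2704 + 0.0016 = 0.4656
B = 1 / 0.4656 = 2.1478

2.15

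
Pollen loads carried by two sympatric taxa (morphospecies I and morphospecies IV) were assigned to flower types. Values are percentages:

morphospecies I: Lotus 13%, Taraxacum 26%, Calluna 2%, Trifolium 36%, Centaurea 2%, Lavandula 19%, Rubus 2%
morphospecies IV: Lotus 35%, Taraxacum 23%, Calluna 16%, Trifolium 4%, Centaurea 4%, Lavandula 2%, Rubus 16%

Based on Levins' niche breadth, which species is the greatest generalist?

morphospecies IV

Convert percentages to proportions (divide by 100).
Σp_Iᵢ² = 0.13² + 0.26² + 0.02² + 0.36² + 0.02² + 0.19² + 0.02² = 0.0169 + 0.0676 + 0.0004 + 0.1296 + 0.0004 + 0.0361 + 0.0004 = 0.2514
B_I = 1 / 0.2514 = 3.9777
Σp_IVᵢ² = 0.35² + 0.23² + 0.16² + 0.04² + 0.04² + 0.02² + 0.16² = 0.1225 + 0.0529 + 0.0256 + 0.0016 + 0.0016 + 0.0004 + 0.0256 = 0.2302
B_IV = 1 / 0.2302 = 4.3440
Highest B → broadest niche (most generalist): morphospecies IV (B = 4.34).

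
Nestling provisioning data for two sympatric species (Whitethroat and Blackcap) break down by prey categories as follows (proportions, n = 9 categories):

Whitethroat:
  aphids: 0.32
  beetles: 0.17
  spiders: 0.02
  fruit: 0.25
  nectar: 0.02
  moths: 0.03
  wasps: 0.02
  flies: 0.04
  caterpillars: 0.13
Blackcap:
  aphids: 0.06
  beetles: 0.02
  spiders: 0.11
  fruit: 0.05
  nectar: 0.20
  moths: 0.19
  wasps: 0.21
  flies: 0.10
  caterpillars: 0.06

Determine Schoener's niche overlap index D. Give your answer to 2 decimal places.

0.32

Σ|p₁ᵢ − p₂ᵢ| = 0.26 + 0.15 + 0.09 + 0.20 + 0.18 + 0.16 + 0.19 + 0.06 + 0.07 = 1.36
D = 1 − ½ × 1.36 = 1 − 0.680 = 0.3200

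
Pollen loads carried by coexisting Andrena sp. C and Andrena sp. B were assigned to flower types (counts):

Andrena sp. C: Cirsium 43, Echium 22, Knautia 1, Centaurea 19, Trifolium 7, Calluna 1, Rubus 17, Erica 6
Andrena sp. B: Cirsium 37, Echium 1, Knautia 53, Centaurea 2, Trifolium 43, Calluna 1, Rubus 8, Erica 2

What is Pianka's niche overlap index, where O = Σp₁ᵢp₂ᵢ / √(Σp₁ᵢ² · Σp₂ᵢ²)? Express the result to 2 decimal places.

Proportions for Andrena sp. C (n=116): 43/116=0.3707, 22/116=0.1897, 1/116=0.0086, 19/116=0.1638, 7/116=0.0603, 1/116=0.0086, 17/116=0.1466, 6/116=0.0517
Proportions for Andrena sp. B (n=147): 37/147=0.2517, 1/147=0.0068, 53/147=0.3605, 2/147=0.0136, 43/147=0.2925, 1/147=0.0068, 8/147=0.0544, 2/147=0.0136
Σ p₁ᵢp₂ᵢ = 0.093305 + 0.001290 + 0.003100 + 0.002228 + 0.017638 + 0.000058 + 0.007975 + 0.000703 = 0.126297
Σp_1ᵢ² = 0.3707² + 0.1897² + 0.0086² + 0.1638² + 0.0603² + 0.0086² + 0.1466² + 0.0517² = 0.137418 + 0.035986 + 0.000074 + 0.026830 + 0.003636 + 0.000074 + 0.021492 + 0.002673 = 0.228183
Σp_2ᵢ² = 0.2517² + 0.0068² + 0.3605² + 0.0136² + 0.2925² + 0.0068² + 0.0544² + 0.0136² = 0.063353 + 0.000046 + 0.129960 + 0.000185 + 0.085556 + 0.000046 + 0.002959 + 0.000185 = 0.282290
O = 0.126297 / √(0.228183 × 0.282290) = 0.126297 / 0.2537987 = 0.4976

0.50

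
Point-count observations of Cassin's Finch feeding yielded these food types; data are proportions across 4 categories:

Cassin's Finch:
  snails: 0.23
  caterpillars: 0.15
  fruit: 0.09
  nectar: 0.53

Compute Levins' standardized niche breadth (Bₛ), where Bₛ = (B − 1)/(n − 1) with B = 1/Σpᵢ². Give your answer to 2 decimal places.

0.58

Σpᵢ² = 0.23² + 0.15² + 0.09² + 0.53² = 0.0529 + 0.0225 + 0.0081 + 0.2809 = 0.3644
B = 1 / 0.3644 = 2.7442
Bₛ = (B − 1)/(n − 1) = (2.7442 − 1)/(4 − 1) = 1.7442/3 = 0.5814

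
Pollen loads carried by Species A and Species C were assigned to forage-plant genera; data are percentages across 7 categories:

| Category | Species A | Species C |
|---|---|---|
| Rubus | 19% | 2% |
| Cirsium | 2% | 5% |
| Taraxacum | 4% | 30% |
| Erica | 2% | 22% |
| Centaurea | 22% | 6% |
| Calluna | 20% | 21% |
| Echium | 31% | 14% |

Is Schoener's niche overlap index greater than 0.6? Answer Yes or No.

Convert percentages to proportions (divide by 100).
Σ|p₁ᵢ − p₂ᵢ| = 0.17 + 0.03 + 0.26 + 0.20 + 0.16 + 0.01 + 0.17 = 1.00
D = 1 − ½ × 1.00 = 1 − 0.500 = 0.5000
D = 0.5000 < 0.6 → No.

No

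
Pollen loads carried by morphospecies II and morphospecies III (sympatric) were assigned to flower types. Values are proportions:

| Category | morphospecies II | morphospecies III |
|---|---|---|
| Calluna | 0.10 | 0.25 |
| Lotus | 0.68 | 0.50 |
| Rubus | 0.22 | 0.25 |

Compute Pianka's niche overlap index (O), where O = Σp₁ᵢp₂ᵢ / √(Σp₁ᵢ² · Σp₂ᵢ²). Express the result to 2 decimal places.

0.95

Σ p₁ᵢp₂ᵢ = 0.0250 + 0.3400 + 0.0550 = 0.4200
Σp_1ᵢ² = 0.10² + 0.68² + 0.22² = 0.0100 + 0.4624 + 0.0484 = 0.5208
Σp_2ᵢ² = 0.25² + 0.50² + 0.25² = 0.0625 + 0.2500 + 0.0625 = 0.3750
O = 0.4200 / √(0.5208 × 0.3750) = 0.4200 / 0.44193 = 0.9504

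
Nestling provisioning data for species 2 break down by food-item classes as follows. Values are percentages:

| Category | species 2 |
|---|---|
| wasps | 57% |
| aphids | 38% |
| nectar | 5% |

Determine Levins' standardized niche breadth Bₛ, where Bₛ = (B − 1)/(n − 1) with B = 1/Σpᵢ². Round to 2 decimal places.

Convert percentages to proportions (divide by 100).
Σpᵢ² = 0.57² + 0.38² + 0.05² = 0.3249 + 0.1444 + 0.0025 = 0.4718
B = 1 / 0.4718 = 2.1195
Bₛ = (B − 1)/(n − 1) = (2.1195 − 1)/(3 − 1) = 1.1195/2 = 0.5598

0.56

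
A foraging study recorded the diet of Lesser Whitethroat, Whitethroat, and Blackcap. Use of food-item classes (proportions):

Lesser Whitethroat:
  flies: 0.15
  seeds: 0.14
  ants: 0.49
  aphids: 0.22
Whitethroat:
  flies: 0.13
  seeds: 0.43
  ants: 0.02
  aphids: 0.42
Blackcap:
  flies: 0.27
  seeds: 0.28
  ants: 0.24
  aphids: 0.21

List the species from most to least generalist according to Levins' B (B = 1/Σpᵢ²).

Blackcap > Lesser Whitethroat > Whitethroat

Σp_Lessᵢ² = 0.15² + 0.14² + 0.49² + 0.22² = 0.0225 + 0.0196 + 0.2401 + 0.0484 = 0.3306
B_Less = 1 / 0.3306 = 3.0248
Σp_Whitᵢ² = 0.13² + 0.43² + 0.02² + 0.42² = 0.0169 + 0.1849 + 0.0004 + 0.1764 = 0.3786
B_Whit = 1 / 0.3786 = 2.6413
Σp_Blacᵢ² = 0.27² + 0.28² + 0.24² + 0.21² = 0.0729 + 0.0784 + 0.0576 + 0.0441 = 0.2530
B_Blac = 1 / 0.2530 = 3.9526
Ranking by B (broadest → narrowest): Blackcap (3.95) > Lesser Whitethroat (3.02) > Whitethroat (2.64)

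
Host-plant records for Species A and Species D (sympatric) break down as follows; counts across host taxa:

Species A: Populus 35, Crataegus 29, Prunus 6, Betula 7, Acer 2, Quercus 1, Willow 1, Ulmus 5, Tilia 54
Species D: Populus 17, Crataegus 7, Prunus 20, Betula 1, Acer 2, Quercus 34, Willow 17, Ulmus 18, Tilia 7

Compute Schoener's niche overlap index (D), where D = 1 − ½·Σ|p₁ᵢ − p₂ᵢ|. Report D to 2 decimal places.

Proportions for Species A (n=140): 35/140=0.2500, 29/140=0.2071, 6/140=0.0429, 7/140=0.0500, 2/140=0.0143, 1/140=0.0071, 1/140=0.0071, 5/140=0.0357, 54/140=0.3857
Proportions for Species D (n=123): 17/123=0.1382, 7/123=0.0569, 20/123=0.1626, 1/123=0.0081, 2/123=0.0163, 34/123=0.2764, 17/123=0.1382, 18/123=0.1463, 7/123=0.0569
Σ|p₁ᵢ − p₂ᵢ| = 0.1118 + 0.1502 + 0.1197 + 0.0419 + 0.0020 + 0.2693 + 0.1311 + 0.1106 + 0.3288 = 1.2654
D = 1 − ½ × 1.2654 = 1 − 0.63270 = 0.36730

0.37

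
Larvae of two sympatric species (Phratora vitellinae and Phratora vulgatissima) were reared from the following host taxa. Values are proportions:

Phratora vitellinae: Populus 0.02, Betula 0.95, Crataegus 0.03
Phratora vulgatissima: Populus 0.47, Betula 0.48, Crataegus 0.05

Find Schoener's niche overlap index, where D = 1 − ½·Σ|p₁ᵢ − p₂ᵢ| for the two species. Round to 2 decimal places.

0.53

Σ|p₁ᵢ − p₂ᵢ| = 0.45 + 0.47 + 0.02 = 0.94
D = 1 − ½ × 0.94 = 1 − 0.470 = 0.5300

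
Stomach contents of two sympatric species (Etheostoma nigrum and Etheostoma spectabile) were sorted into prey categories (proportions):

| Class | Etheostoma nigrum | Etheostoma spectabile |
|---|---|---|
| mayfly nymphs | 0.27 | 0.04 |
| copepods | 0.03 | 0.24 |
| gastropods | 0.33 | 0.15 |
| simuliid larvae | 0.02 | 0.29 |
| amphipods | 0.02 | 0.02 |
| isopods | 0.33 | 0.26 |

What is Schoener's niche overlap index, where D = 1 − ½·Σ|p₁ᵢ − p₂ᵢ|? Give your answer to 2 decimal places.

Σ|p₁ᵢ − p₂ᵢ| = 0.23 + 0.21 + 0.18 + 0.27 + 0.00 + 0.07 = 0.96
D = 1 − ½ × 0.96 = 1 − 0.480 = 0.5200

0.52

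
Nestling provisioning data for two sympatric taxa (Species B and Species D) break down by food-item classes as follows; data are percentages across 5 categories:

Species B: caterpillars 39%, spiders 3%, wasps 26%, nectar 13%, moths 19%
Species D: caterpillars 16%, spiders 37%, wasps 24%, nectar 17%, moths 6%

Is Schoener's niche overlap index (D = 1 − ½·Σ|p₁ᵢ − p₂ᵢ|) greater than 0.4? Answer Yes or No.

Yes

Convert percentages to proportions (divide by 100).
Σ|p₁ᵢ − p₂ᵢ| = 0.23 + 0.34 + 0.02 + 0.04 + 0.13 = 0.76
D = 1 − ½ × 0.76 = 1 − 0.380 = 0.6200
D = 0.6200 > 0.4 → Yes.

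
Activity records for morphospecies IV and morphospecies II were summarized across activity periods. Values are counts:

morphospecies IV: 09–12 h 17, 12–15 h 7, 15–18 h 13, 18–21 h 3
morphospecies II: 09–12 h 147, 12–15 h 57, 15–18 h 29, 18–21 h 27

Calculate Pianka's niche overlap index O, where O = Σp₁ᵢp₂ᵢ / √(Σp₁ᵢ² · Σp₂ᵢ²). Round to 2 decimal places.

Proportions for morphospecies IV (n=40): 17/40=0.4250, 7/40=0.1750, 13/40=0.3250, 3/40=0.0750
Proportions for morphospecies II (n=260): 147/260=0.5654, 57/260=0.2192, 29/260=0.1115, 27/260=0.1038
Σ p₁ᵢp₂ᵢ = 0.240295 + 0.038360 + 0.036238 + 0.007785 = 0.322678
Σp_1ᵢ² = 0.4250² + 0.1750² + 0.3250² + 0.0750² = 0.180625 + 0.030625 + 0.105625 + 0.005625 = 0.322500
Σp_2ᵢ² = 0.5654² + 0.2192² + 0.1115² + 0.1038² = 0.319677 + 0.048049 + 0.012432 + 0.010774 = 0.390932
O = 0.322678 / √(0.322500 × 0.390932) = 0.322678 / 0.3550712 = 0.9088

0.91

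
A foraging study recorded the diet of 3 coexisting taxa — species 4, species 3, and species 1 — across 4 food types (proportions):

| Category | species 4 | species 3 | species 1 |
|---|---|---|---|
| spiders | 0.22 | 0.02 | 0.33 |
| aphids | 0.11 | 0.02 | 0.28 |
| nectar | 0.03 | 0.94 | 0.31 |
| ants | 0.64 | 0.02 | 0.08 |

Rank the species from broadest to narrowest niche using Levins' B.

species 1 > species 4 > species 3

Σp_4ᵢ² = 0.22² + 0.11² + 0.03² + 0.64² = 0.0484 + 0.0121 + 0.0009 + 0.4096 = 0.4710
B_4 = 1 / 0.4710 = 2.1231
Σp_3ᵢ² = 0.02² + 0.02² + 0.94² + 0.02² = 0.0004 + 0.0004 + 0.8836 + 0.0004 = 0.8848
B_3 = 1 / 0.8848 = 1.1302
Σp_1ᵢ² = 0.33² + 0.28² + 0.31² + 0.08² = 0.1089 + 0.0784 + 0.0961 + 0.0064 = 0.2898
B_1 = 1 / 0.2898 = 3.4507
Ranking by B (broadest → narrowest): species 1 (3.45) > species 4 (2.12) > species 3 (1.13)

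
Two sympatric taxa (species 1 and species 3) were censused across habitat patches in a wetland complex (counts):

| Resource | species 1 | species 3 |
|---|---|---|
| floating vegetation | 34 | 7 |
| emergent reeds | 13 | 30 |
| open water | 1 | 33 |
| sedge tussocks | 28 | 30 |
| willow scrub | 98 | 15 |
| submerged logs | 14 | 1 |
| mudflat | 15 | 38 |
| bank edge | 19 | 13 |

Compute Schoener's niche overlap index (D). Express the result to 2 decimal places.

0.47

Proportions for species 1 (n=222): 34/222=0.1532, 13/222=0.0586, 1/222=0.0045, 28/222=0.1261, 98/222=0.4414, 14/222=0.0631, 15/222=0.0676, 19/222=0.0856
Proportions for species 3 (n=167): 7/167=0.0419, 30/167=0.1796, 33/167=0.1976, 30/167=0.1796, 15/167=0.0898, 1/167=0.0060, 38/167=0.2275, 13/167=0.0778
Σ|p₁ᵢ − p₂ᵢ| = 0.1113 + 0.1210 + 0.1931 + 0.0535 + 0.3516 + 0.0571 + 0.1599 + 0.0078 = 1.0553
D = 1 − ½ × 1.0553 = 1 − 0.52765 = 0.47235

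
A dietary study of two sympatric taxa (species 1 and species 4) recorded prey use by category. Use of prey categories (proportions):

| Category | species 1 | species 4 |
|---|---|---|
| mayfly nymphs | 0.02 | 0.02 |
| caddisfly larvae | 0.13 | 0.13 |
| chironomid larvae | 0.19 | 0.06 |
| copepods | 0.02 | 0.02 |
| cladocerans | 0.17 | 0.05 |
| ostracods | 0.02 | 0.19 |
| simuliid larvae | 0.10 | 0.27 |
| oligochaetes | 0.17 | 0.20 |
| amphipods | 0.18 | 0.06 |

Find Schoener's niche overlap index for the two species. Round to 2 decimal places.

0.63

Σ|p₁ᵢ − p₂ᵢ| = 0.00 + 0.00 + 0.13 + 0.00 + 0.12 + 0.17 + 0.17 + 0.03 + 0.12 = 0.74
D = 1 − ½ × 0.74 = 1 − 0.370 = 0.6300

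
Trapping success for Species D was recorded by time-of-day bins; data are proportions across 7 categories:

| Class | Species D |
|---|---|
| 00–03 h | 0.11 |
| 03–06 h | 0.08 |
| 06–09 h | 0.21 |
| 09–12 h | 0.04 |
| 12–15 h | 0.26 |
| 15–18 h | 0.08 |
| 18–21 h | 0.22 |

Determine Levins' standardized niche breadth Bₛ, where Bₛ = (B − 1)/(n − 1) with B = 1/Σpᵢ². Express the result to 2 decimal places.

Σpᵢ² = 0.11² + 0.08² + 0.21² + 0.04² + 0.26² + 0.08² + 0.22² = 0.0121 + 0.0064 + 0.0441 + 0.0016 + 0.0676 + 0.0064 + 0.0484 = 0.1866
B = 1 / 0.1866 = 5.3591
Bₛ = (B − 1)/(n − 1) = (5.3591 − 1)/(7 − 1) = 4.3591/6 = 0.7265

0.73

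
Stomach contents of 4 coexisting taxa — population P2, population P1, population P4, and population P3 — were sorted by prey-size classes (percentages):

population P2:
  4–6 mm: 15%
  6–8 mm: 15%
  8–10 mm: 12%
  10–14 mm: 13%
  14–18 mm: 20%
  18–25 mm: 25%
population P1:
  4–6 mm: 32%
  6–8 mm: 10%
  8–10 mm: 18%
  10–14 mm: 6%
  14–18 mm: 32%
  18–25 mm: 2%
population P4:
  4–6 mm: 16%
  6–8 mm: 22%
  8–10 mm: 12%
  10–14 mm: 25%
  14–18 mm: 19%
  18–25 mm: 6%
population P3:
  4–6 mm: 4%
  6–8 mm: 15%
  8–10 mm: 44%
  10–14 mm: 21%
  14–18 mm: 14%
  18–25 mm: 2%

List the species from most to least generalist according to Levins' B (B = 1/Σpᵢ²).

population P2 > population P4 > population P1 > population P3

Convert percentages to proportions (divide by 100).
Σp_P2ᵢ² = 0.15² + 0.15² + 0.12² + 0.13² + 0.20² + 0.25² = 0.0225 + 0.0225 + 0.0144 + 0.0169 + 0.0400 + 0.0625 = 0.1788
B_P2 = 1 / 0.1788 = 5.5928
Σp_P1ᵢ² = 0.32² + 0.10² + 0.18² + 0.06² + 0.32² + 0.02² = 0.1024 + 0.0100 + 0.0324 + 0.0036 + 0.1024 + 0.0004 = 0.2512
B_P1 = 1 / 0.2512 = 3.9809
Σp_P4ᵢ² = 0.16² + 0.22² + 0.12² + 0.25² + 0.19² + 0.06² = 0.0256 + 0.0484 + 0.0144 + 0.0625 + 0.0361 + 0.0036 = 0.1906
B_P4 = 1 / 0.1906 = 5.2466
Σp_P3ᵢ² = 0.04² + 0.15² + 0.44² + 0.21² + 0.14² + 0.02² = 0.0016 + 0.0225 + 0.1936 + 0.0441 + 0.0196 + 0.0004 = 0.2818
B_P3 = 1 / 0.2818 = 3.5486
Ranking by B (broadest → narrowest): population P2 (5.59) > population P4 (5.25) > population P1 (3.98) > population P3 (3.55)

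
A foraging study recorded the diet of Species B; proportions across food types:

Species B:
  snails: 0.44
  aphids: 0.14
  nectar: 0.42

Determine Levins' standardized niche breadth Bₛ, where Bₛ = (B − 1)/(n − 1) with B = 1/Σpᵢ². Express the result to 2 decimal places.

Σpᵢ² = 0.44² + 0.14² + 0.42² = 0.1936 + 0.0196 + 0.1764 = 0.3896
B = 1 / 0.3896 = 2.5667
Bₛ = (B − 1)/(n − 1) = (2.5667 − 1)/(3 − 1) = 1.5667/2 = 0.7834

0.78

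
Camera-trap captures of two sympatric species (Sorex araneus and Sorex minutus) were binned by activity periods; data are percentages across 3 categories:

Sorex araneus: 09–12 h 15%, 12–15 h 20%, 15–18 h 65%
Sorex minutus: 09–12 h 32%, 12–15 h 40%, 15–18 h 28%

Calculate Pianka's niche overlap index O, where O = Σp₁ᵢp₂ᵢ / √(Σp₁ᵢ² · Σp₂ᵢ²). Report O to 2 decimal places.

0.76

Convert percentages to proportions (divide by 100).
Σ p₁ᵢp₂ᵢ = 0.0480 + 0.0800 + 0.1820 = 0.3100
Σp_1ᵢ² = 0.15² + 0.20² + 0.65² = 0.0225 + 0.0400 + 0.4225 = 0.4850
Σp_2ᵢ² = 0.32² + 0.40² + 0.28² = 0.1024 + 0.1600 + 0.0784 = 0.3408
O = 0.3100 / √(0.4850 × 0.3408) = 0.3100 / 0.40656 = 0.7625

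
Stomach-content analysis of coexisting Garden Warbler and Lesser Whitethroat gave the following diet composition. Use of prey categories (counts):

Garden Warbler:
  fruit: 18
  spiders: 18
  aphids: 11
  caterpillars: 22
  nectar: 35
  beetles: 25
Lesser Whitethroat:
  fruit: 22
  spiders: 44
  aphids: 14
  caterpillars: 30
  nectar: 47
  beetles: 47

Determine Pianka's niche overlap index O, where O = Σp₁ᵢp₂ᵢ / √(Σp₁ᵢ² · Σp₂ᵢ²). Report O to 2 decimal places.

0.97

Proportions for Garden Warbler (n=129): 18/129=0.1395, 18/129=0.1395, 11/129=0.0853, 22/129=0.1705, 35/129=0.2713, 25/129=0.1938
Proportions for Lesser Whitethroat (n=204): 22/204=0.1078, 44/204=0.2157, 14/204=0.0686, 30/204=0.1471, 47/204=0.2304, 47/204=0.2304
Σ p₁ᵢp₂ᵢ = 0.015038 + 0.030090 + 0.005852 + 0.025081 + 0.062508 + 0.044652 = 0.183221
Σp_1ᵢ² = 0.1395² + 0.1395² + 0.0853² + 0.1705² + 0.2713² + 0.1938² = 0.019460 + 0.019460 + 0.007276 + 0.029070 + 0.073604 + 0.037558 = 0.186428
Σp_2ᵢ² = 0.1078² + 0.2157² + 0.0686² + 0.1471² + 0.2304² + 0.2304² = 0.011621 + 0.046526 + 0.004706 + 0.021638 + 0.053084 + 0.053084 = 0.190659
O = 0.183221 / √(0.186428 × 0.190659) = 0.183221 / 0.1885316 = 0.9718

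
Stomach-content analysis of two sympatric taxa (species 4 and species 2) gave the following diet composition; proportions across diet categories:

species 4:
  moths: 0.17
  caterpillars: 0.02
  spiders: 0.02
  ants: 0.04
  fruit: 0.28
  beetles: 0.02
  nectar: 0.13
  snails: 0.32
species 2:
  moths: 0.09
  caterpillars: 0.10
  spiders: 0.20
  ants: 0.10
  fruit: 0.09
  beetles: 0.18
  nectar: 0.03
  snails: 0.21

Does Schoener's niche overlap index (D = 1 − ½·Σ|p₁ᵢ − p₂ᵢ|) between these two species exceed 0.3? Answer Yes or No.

Σ|p₁ᵢ − p₂ᵢ| = 0.08 + 0.08 + 0.18 + 0.06 + 0.19 + 0.16 + 0.10 + 0.11 = 0.96
D = 1 − ½ × 0.96 = 1 − 0.480 = 0.5200
D = 0.5200 > 0.3 → Yes.

Yes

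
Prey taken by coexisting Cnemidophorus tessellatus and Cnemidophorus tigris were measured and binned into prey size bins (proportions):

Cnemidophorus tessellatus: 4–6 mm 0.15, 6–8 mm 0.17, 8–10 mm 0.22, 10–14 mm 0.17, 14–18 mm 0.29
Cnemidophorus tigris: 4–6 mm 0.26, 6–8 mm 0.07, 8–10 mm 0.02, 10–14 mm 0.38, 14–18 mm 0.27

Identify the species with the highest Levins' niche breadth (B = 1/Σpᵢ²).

Σp_tessᵢ² = 0.15² + 0.17² + 0.22² + 0.17² + 0.29² = 0.0225 + 0.0289 + 0.0484 + 0.0289 + 0.0841 = 0.2128
B_tess = 1 / 0.2128 = 4.6992
Σp_tigrᵢ² = 0.26² + 0.07² + 0.02² + 0.38² + 0.27² = 0.0676 + 0.0049 + 0.0004 + 0.1444 + 0.0729 = 0.2902
B_tigr = 1 / 0.2902 = 3.4459
Highest B → broadest niche (most generalist): Cnemidophorus tessellatus (B = 4.70).

Cnemidophorus tessellatus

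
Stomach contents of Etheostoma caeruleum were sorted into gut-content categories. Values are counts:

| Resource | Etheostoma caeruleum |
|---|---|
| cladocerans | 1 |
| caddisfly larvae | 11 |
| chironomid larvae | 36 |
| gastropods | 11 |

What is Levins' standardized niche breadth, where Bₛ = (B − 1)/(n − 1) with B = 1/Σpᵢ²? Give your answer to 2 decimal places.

0.42

Proportions for Etheostoma caeruleum (n=59): 1/59=0.0169, 11/59=0.1864, 36/59=0.6102, 11/59=0.1864
Σpᵢ² = 0.0169² + 0.1864² + 0.6102² + 0.1864² = 0.000286 + 0.034745 + 0.372344 + 0.034745 = 0.442120
B = 1 / 0.442120 = 2.2618
Bₛ = (B − 1)/(n − 1) = (2.2618 − 1)/(4 − 1) = 1.2618/3 = 0.4206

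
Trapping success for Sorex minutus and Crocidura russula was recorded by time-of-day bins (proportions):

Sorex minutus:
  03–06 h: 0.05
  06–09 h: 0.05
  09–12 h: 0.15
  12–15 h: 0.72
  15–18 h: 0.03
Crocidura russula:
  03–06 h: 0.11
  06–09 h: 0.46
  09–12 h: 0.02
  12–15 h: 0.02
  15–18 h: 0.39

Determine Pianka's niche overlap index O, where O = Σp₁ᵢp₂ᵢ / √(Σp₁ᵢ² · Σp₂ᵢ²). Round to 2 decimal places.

0.13

Σ p₁ᵢp₂ᵢ = 0.0055 + 0.0230 + 0.0030 + 0.0144 + 0.0117 = 0.0576
Σp_1ᵢ² = 0.05² + 0.05² + 0.15² + 0.72² + 0.03² = 0.0025 + 0.0025 + 0.0225 + 0.5184 + 0.0009 = 0.5468
Σp_2ᵢ² = 0.11² + 0.46² + 0.02² + 0.02² + 0.39² = 0.0121 + 0.2116 + 0.0004 + 0.0004 + 0.1521 = 0.3766
O = 0.0576 / √(0.5468 × 0.3766) = 0.0576 / 0.45379 = 0.1269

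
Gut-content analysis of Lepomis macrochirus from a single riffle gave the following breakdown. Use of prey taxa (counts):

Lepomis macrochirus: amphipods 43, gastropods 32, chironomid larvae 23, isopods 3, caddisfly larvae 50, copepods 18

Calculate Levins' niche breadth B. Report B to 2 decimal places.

Proportions for Lepomis macrochirus (n=169): 43/169=0.2544, 32/169=0.1893, 23/169=0.1361, 3/169=0.0178, 50/169=0.2959, 18/169=0.1065
Σpᵢ² = 0.2544² + 0.1893² + 0.1361² + 0.0178² + 0.2959² + 0.1065² = 0.064719 + 0.035834 + 0.018523 + 0.000317 + 0.087557 + 0.011342 = 0.218292
B = 1 / 0.218292 = 4.5810

4.58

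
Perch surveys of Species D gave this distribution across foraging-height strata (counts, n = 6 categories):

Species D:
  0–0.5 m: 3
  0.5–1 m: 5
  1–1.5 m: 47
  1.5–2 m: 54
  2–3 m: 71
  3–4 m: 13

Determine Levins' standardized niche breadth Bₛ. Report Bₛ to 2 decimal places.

0.52

Proportions for Species D (n=193): 3/193=0.0155, 5/193=0.0259, 47/193=0.2435, 54/193=0.2798, 71/193=0.3679, 13/193=0.0674
Σpᵢ² = 0.0155² + 0.0259² + 0.2435² + 0.2798² + 0.3679² + 0.0674² = 0.000240 + 0.000671 + 0.059292 + 0.078288 + 0.135350 + 0.004543 = 0.278384
B = 1 / 0.278384 = 3.5922
Bₛ = (B − 1)/(n − 1) = (3.5922 − 1)/(6 − 1) = 2.5922/5 = 0.5184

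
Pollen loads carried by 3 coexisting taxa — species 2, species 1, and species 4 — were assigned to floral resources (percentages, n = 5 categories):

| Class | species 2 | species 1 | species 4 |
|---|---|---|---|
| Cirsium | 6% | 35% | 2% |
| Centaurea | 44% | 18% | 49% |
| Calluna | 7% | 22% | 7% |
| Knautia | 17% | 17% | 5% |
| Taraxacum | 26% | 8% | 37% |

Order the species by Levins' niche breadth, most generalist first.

Convert percentages to proportions (divide by 100).
Σp_2ᵢ² = 0.06² + 0.44² + 0.07² + 0.17² + 0.26² = 0.0036 + 0.1936 + 0.0049 + 0.0289 + 0.0676 = 0.2986
B_2 = 1 / 0.2986 = 3.3490
Σp_1ᵢ² = 0.35² + 0.18² + 0.22² + 0.17² + 0.08² = 0.1225 + 0.0324 + 0.0484 + 0.0289 + 0.0064 = 0.2386
B_1 = 1 / 0.2386 = 4.1911
Σp_4ᵢ² = 0.02² + 0.49² + 0.07² + 0.05² + 0.37² = 0.0004 + 0.2401 + 0.0049 + 0.0025 + 0.1369 = 0.3848
B_4 = 1 / 0.3848 = 2.5988
Ranking by B (broadest → narrowest): species 1 (4.19) > species 2 (3.35) > species 4 (2.60)

species 1 > species 2 > species 4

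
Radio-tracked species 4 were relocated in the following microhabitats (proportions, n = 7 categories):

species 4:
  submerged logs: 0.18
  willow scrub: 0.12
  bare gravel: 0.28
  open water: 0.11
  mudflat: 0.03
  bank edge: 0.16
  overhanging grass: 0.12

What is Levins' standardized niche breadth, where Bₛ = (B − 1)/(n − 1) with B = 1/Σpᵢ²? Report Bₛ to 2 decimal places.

Σpᵢ² = 0.18² + 0.12² + 0.28² + 0.11² + 0.03² + 0.16² + 0.12² = 0.0324 + 0.0144 + 0.0784 + 0.0121 + 0.0009 + 0.0256 + 0.0144 = 0.1782
B = 1 / 0.1782 = 5.6117
Bₛ = (B − 1)/(n − 1) = (5.6117 − 1)/(7 − 1) = 4.6117/6 = 0.7686

0.77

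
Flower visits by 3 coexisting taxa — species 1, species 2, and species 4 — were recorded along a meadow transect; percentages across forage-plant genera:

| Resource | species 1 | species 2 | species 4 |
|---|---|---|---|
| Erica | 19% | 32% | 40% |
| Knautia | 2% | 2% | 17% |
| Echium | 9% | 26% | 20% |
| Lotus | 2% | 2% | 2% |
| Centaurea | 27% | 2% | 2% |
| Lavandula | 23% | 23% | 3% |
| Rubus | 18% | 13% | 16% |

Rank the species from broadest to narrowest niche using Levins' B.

Convert percentages to proportions (divide by 100).
Σp_1ᵢ² = 0.19² + 0.02² + 0.09² + 0.02² + 0.27² + 0.23² + 0.18² = 0.0361 + 0.0004 + 0.0081 + 0.0004 + 0.0729 + 0.0529 + 0.0324 = 0.2032
B_1 = 1 / 0.2032 = 4.9213
Σp_2ᵢ² = 0.32² + 0.02² + 0.26² + 0.02² + 0.02² + 0.23² + 0.13² = 0.1024 + 0.0004 + 0.0676 + 0.0004 + 0.0004 + 0.0529 + 0.0169 = 0.2410
B_2 = 1 / 0.2410 = 4.1494
Σp_4ᵢ² = 0.40² + 0.17² + 0.20² + 0.02² + 0.02² + 0.03² + 0.16² = 0.1600 + 0.0289 + 0.0400 + 0.0004 + 0.0004 + 0.0009 + 0.0256 = 0.2562
B_4 = 1 / 0.2562 = 3.9032
Ranking by B (broadest → narrowest): species 1 (4.92) > species 2 (4.15) > species 4 (3.90)

species 1 > species 2 > species 4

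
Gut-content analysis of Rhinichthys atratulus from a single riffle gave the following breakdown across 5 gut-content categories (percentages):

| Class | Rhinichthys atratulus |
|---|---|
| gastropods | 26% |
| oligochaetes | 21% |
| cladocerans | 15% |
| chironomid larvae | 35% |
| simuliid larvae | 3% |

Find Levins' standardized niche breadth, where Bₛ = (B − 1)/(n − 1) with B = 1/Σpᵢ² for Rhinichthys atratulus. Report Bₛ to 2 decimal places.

0.72

Convert percentages to proportions (divide by 100).
Σpᵢ² = 0.26² + 0.21² + 0.15² + 0.35² + 0.03² = 0.0676 + 0.0441 + 0.0225 + 0.1225 + 0.0009 = 0.2576
B = 1 / 0.2576 = 3.8820
Bₛ = (B − 1)/(n − 1) = (3.8820 − 1)/(5 − 1) = 2.8820/4 = 0.7205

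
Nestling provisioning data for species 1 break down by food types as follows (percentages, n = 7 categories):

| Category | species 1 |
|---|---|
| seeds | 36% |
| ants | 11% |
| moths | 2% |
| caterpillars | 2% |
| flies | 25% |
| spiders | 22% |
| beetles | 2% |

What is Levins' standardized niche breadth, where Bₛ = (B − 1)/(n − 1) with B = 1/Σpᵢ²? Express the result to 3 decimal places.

Convert percentages to proportions (divide by 100).
Σpᵢ² = 0.36² + 0.11² + 0.02² + 0.02² + 0.25² + 0.22² + 0.02² = 0.1296 + 0.0121 + 0.0004 + 0.0004 + 0.0625 + 0.0484 + 0.0004 = 0.2538
B = 1 / 0.2538 = 3.94011
Bₛ = (B − 1)/(n − 1) = (3.94011 − 1)/(7 − 1) = 2.94011/6 = 0.49002

0.490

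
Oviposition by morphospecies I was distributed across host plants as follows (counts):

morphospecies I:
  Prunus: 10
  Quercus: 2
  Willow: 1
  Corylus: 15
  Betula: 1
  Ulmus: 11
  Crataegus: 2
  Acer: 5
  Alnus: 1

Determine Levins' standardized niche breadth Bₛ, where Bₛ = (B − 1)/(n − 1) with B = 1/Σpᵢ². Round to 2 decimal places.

Proportions for morphospecies I (n=48): 10/48=0.2083, 2/48=0.0417, 1/48=0.0208, 15/48=0.3125, 1/48=0.0208, 11/48=0.2292, 2/48=0.0417, 5/48=0.1042, 1/48=0.0208
Σpᵢ² = 0.2083² + 0.0417² + 0.0208² + 0.3125² + 0.0208² + 0.2292² + 0.0417² + 0.1042² + 0.0208² = 0.043389 + 0.001739 + 0.000433 + 0.097656 + 0.000433 + 0.052533 + 0.001739 + 0.010858 + 0.000433 = 0.209213
B = 1 / 0.209213 = 4.7798
Bₛ = (B − 1)/(n − 1) = (4.7798 − 1)/(9 − 1) = 3.7798/8 = 0.4725

0.47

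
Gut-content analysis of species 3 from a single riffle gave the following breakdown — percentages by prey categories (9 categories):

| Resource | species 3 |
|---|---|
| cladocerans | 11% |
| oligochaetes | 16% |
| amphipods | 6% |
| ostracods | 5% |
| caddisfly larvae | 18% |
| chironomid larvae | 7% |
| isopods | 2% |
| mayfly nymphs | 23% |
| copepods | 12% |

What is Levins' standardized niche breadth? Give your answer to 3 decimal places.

0.715

Convert percentages to proportions (divide by 100).
Σpᵢ² = 0.11² + 0.16² + 0.06² + 0.05² + 0.18² + 0.07² + 0.02² + 0.23² + 0.12² = 0.0121 + 0.0256 + 0.0036 + 0.0025 + 0.0324 + 0.0049 + 0.0004 + 0.0529 + 0.0144 = 0.1488
B = 1 / 0.1488 = 6.72043
Bₛ = (B − 1)/(n − 1) = (6.72043 − 1)/(9 − 1) = 5.72043/8 = 0.71505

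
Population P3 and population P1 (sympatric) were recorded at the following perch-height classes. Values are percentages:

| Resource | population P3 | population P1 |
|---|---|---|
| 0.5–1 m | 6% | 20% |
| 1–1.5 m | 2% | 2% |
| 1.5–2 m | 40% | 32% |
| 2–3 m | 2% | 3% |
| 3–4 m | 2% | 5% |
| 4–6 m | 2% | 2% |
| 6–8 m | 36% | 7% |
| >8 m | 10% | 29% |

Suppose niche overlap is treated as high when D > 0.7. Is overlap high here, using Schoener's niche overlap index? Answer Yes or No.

Convert percentages to proportions (divide by 100).
Σ|p₁ᵢ − p₂ᵢ| = 0.14 + 0.00 + 0.08 + 0.01 + 0.03 + 0.00 + 0.29 + 0.19 = 0.74
D = 1 − ½ × 0.74 = 1 − 0.370 = 0.6300
D = 0.6300 < 0.7 → No.

No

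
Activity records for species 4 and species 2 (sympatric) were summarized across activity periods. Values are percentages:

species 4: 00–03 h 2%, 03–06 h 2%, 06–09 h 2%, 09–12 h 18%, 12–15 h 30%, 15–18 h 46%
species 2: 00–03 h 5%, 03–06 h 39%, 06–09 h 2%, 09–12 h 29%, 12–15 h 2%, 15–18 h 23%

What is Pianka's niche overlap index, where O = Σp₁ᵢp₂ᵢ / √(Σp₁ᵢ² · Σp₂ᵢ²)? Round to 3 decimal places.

0.553

Convert percentages to proportions (divide by 100).
Σ p₁ᵢp₂ᵢ = 0.0010 + 0.0078 + 0.0004 + 0.0522 + 0.0060 + 0.1058 = 0.1732
Σp_1ᵢ² = 0.02² + 0.02² + 0.02² + 0.18² + 0.30² + 0.46² = 0.0004 + 0.0004 + 0.0004 + 0.0324 + 0.0900 + 0.2116 = 0.3352
Σp_2ᵢ² = 0.05² + 0.39² + 0.02² + 0.29² + 0.02² + 0.23² = 0.0025 + 0.1521 + 0.0004 + 0.0841 + 0.0004 + 0.0529 = 0.2924
O = 0.1732 / √(0.3352 × 0.2924) = 0.1732 / 0.313069 = 0.55323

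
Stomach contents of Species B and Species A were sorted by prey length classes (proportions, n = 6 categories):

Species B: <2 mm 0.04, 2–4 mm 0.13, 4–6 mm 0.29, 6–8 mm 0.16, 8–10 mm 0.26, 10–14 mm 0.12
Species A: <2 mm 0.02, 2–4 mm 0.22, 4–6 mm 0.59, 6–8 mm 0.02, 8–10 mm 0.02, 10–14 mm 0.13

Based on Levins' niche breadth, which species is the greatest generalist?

Species B

Σp_Bᵢ² = 0.04² + 0.13² + 0.29² + 0.16² + 0.26² + 0.12² = 0.0016 + 0.0169 + 0.0841 + 0.0256 + 0.0676 + 0.0144 = 0.2102
B_B = 1 / 0.2102 = 4.7574
Σp_Aᵢ² = 0.02² + 0.22² + 0.59² + 0.02² + 0.02² + 0.13² = 0.0004 + 0.0484 + 0.3481 + 0.0004 + 0.0004 + 0.0169 = 0.4146
B_A = 1 / 0.4146 = 2.4120
Highest B → broadest niche (most generalist): Species B (B = 4.76).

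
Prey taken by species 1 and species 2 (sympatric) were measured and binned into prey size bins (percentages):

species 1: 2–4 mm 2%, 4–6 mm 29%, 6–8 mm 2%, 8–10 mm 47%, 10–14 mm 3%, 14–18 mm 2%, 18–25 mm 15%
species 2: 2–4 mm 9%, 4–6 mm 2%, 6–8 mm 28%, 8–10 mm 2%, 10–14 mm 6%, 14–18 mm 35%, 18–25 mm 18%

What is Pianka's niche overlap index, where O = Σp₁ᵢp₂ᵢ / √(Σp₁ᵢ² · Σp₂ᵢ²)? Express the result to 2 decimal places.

Convert percentages to proportions (divide by 100).
Σ p₁ᵢp₂ᵢ = 0.0018 + 0.0058 + 0.0056 + 0.0094 + 0.0018 + 0.0070 + 0.0270 = 0.0584
Σp_1ᵢ² = 0.02² + 0.29² + 0.02² + 0.47² + 0.03² + 0.02² + 0.15² = 0.0004 + 0.0841 + 0.0004 + 0.2209 + 0.0009 + 0.0004 + 0.0225 = 0.3296
Σp_2ᵢ² = 0.09² + 0.02² + 0.28² + 0.02² + 0.06² + 0.35² + 0.18² = 0.0081 + 0.0004 + 0.0784 + 0.0004 + 0.0036 + 0.1225 + 0.0324 = 0.2458
O = 0.0584 / √(0.3296 × 0.2458) = 0.0584 / 0.28463 = 0.2052

0.21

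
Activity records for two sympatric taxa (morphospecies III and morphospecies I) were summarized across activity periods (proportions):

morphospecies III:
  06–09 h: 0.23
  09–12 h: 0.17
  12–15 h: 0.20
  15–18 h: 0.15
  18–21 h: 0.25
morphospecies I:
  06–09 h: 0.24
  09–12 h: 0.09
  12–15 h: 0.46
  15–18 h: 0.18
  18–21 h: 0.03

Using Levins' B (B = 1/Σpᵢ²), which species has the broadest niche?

morphospecies III

Σp_IIIᵢ² = 0.23² + 0.17² + 0.20² + 0.15² + 0.25² = 0.0529 + 0.0289 + 0.0400 + 0.0225 + 0.0625 = 0.2068
B_III = 1 / 0.2068 = 4.8356
Σp_Iᵢ² = 0.24² + 0.09² + 0.46² + 0.18² + 0.03² = 0.0576 + 0.0081 + 0.2116 + 0.0324 + 0.0009 = 0.3106
B_I = 1 / 0.3106 = 3.2196
Highest B → broadest niche (most generalist): morphospecies III (B = 4.84).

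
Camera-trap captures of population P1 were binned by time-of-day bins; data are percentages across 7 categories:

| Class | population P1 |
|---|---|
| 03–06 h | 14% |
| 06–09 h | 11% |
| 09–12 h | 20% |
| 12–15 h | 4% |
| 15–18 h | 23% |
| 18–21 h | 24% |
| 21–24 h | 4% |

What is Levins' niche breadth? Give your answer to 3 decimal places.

Convert percentages to proportions (divide by 100).
Σpᵢ² = 0.14² + 0.11² + 0.20² + 0.04² + 0.23² + 0.24² + 0.04² = 0.0196 + 0.0121 + 0.0400 + 0.0016 + 0.0529 + 0.0576 + 0.0016 = 0.1854
B = 1 / 0.1854 = 5.39374

5.394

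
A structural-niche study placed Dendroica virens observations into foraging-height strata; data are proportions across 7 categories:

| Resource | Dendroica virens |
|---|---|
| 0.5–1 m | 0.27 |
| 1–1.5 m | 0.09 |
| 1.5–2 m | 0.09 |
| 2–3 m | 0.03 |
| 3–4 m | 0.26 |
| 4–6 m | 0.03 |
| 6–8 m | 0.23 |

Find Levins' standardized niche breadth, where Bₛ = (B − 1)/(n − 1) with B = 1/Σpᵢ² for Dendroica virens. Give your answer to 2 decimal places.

0.62

Σpᵢ² = 0.27² + 0.09² + 0.09² + 0.03² + 0.26² + 0.03² + 0.23² = 0.0729 + 0.0081 + 0.0081 + 0.0009 + 0.0676 + 0.0009 + 0.0529 = 0.2114
B = 1 / 0.2114 = 4.7304
Bₛ = (B − 1)/(n − 1) = (4.7304 − 1)/(7 − 1) = 3.7304/6 = 0.6217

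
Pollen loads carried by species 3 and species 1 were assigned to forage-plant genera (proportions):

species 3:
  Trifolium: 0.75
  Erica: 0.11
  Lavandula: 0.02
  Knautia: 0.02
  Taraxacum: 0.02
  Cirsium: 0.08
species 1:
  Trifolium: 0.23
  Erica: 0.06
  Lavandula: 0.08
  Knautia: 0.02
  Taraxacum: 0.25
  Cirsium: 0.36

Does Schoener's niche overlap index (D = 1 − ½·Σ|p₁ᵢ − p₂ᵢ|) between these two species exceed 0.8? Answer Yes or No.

No

Σ|p₁ᵢ − p₂ᵢ| = 0.52 + 0.05 + 0.06 + 0.00 + 0.23 + 0.28 = 1.14
D = 1 − ½ × 1.14 = 1 − 0.570 = 0.4300
D = 0.4300 < 0.8 → No.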